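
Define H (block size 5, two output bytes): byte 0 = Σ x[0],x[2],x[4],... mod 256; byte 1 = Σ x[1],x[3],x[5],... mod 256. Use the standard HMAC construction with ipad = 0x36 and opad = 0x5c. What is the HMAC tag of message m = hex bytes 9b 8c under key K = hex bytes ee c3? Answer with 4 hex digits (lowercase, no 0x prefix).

Key hex bytes ee c3 is 2 bytes ≤ B = 5; zero-pad to 5 bytes: K' = ee c3 00 00 00.
K' ⊕ ipad = d8 f5 36 36 36.  K' ⊕ opad = b2 9f 5c 5c 5c.
Inner input = (K'⊕ipad) ∥ m = d8 f5 36 36 36 ∥ 9b 8c.
Inner hash: even-index sum = 464 mod 256 = 208; odd-index sum = 454 mod 256 = 198 → d0 c6.
Outer input = (K'⊕opad) ∥ inner = b2 9f 5c 5c 5c ∥ d0 c6.
Outer hash (tag): even-index sum = 560 mod 256 = 48; odd-index sum = 459 mod 256 = 203 → 30 cb.

30cb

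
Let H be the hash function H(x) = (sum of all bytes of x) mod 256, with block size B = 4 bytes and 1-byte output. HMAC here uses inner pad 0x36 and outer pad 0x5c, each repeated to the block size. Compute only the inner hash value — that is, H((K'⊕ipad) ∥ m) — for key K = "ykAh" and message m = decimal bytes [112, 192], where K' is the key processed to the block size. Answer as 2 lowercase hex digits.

b1

Key "ykAh" = 79 6b 41 68 is exactly B = 4 bytes: K' = 79 6b 41 68.
K' ⊕ ipad = 4f 5d 77 5e.
Inner input = 4f 5d 77 5e ∥ 70 c0.
Inner hash: sum = 79+93+119+94+112+192 = 689; mod 256 = 177 → b1.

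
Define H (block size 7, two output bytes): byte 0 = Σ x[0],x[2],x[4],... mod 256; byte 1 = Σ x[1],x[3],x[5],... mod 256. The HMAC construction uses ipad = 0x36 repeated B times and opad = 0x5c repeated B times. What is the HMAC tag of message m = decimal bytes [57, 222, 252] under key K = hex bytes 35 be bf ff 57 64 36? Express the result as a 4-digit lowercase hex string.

Key hex bytes 35 be bf ff 57 64 36 is exactly B = 7 bytes: K' = 35 be bf ff 57 64 36.
K' ⊕ ipad = 03 88 89 c9 61 52 00.  K' ⊕ opad = 69 e2 e3 a3 0b 38 6a.
Inner input = (K'⊕ipad) ∥ m = 03 88 89 c9 61 52 00 ∥ 39 de fc.
Inner hash: even-index sum = 459 mod 256 = 203; odd-index sum = 728 mod 256 = 216 → cb d8.
Outer input = (K'⊕opad) ∥ inner = 69 e2 e3 a3 0b 38 6a ∥ cb d8.
Outer hash (tag): even-index sum = 665 mod 256 = 153; odd-index sum = 648 mod 256 = 136 → 99 88.

9988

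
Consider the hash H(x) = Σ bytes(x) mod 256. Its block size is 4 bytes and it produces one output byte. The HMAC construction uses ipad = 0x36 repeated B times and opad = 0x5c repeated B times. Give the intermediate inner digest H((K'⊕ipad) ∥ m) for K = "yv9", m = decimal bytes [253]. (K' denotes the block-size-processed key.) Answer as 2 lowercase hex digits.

Key "yv9" = 79 76 39 is 3 bytes ≤ B = 4; zero-pad to 4 bytes: K' = 79 76 39 00.
K' ⊕ ipad = 4f 40 0f 36.
Inner input = 4f 40 0f 36 ∥ fd.
Inner hash: sum = 79+64+15+54+253 = 465; mod 256 = 209 → d1.

d1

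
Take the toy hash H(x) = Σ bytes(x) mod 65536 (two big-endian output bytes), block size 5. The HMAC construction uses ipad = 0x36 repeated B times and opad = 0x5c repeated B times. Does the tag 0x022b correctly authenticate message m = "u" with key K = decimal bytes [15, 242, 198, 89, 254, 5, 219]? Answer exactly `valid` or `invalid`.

Key decimal bytes [15, 242, 198, 89, 254, 5, 219] = 0f f2 c6 59 fe 05 db is 7 bytes > B = 5, so hash it first: H(key) = 03 fe, then zero-pad to 5 bytes: K' = 03 fe 00 00 00.
K' ⊕ ipad = 35 c8 36 36 36; K' ⊕ opad = 5f a2 5c 5c 5c.
Inner hash: sum = 53+200+54+54+54+117 = 532 → 02 14.
Outer hash (recomputed tag): sum = 95+162+92+92+92+2+20 = 555 → 02 2b.
Recomputed tag = 022b; claimed = 022b → match.

valid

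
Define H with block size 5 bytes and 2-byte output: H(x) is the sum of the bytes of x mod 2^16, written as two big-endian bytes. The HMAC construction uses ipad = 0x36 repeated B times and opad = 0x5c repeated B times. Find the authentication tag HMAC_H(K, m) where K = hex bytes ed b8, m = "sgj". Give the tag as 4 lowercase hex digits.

02fb

Key hex bytes ed b8 is 2 bytes ≤ B = 5; zero-pad to 5 bytes: K' = ed b8 00 00 00.
K' ⊕ ipad = db 8e 36 36 36.  K' ⊕ opad = b1 e4 5c 5c 5c.
Inner input = (K'⊕ipad) ∥ m = db 8e 36 36 36 ∥ 73 67 6a.
Inner hash: sum = 219+142+54+54+54+115+103+106 = 847 → 03 4f.
Outer input = (K'⊕opad) ∥ inner = b1 e4 5c 5c 5c ∥ 03 4f.
Outer hash (tag): sum = 177+228+92+92+92+3+79 = 763 → 02 fb.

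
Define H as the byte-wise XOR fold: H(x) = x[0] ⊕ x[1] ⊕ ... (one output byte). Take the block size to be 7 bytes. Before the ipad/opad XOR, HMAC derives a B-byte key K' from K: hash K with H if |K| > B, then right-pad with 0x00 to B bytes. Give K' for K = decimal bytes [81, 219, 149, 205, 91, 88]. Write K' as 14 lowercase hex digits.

51db95cd5b5800

Key decimal bytes [81, 219, 149, 205, 91, 88] = 51 db 95 cd 5b 58 is 6 bytes ≤ B = 7; zero-pad to 7 bytes: K' = 51 db 95 cd 5b 58 00.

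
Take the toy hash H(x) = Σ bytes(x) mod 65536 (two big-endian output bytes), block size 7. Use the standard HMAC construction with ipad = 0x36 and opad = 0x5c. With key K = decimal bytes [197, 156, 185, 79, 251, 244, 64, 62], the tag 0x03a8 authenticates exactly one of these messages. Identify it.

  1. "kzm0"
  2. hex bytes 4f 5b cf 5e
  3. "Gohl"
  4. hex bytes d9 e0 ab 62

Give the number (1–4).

2

Key decimal bytes [197, 156, 185, 79, 251, 244, 64, 62] = c5 9c b9 4f fb f4 40 3e is 8 bytes > B = 7, so hash it first: H(key) = 04 d6, then zero-pad to 7 bytes: K' = 04 d6 00 00 00 00 00.
K' ⊕ ipad = 32 e0 36 36 36 36 36; K' ⊕ opad = 58 8a 5c 5c 5c 5c 5c.
m1: inner = H(32 e0 36 36 36 36 36 6b 7a 6d 30) = 03 a2; tag = H(58 8a 5c 5c 5c 5c 5c 03 a2) = 0353
m2: inner = H(32 e0 36 36 36 36 36 4f 5b cf 5e) = 03 f7; tag = H(58 8a 5c 5c 5c 5c 5c 03 f7) = 03a8 ← matches
m3: inner = H(32 e0 36 36 36 36 36 47 6f 68 6c) = 03 aa; tag = H(58 8a 5c 5c 5c 5c 5c 03 aa) = 035b
m4: inner = H(32 e0 36 36 36 36 36 d9 e0 ab 62) = 04 e6; tag = H(58 8a 5c 5c 5c 5c 5c 04 e6) = 0398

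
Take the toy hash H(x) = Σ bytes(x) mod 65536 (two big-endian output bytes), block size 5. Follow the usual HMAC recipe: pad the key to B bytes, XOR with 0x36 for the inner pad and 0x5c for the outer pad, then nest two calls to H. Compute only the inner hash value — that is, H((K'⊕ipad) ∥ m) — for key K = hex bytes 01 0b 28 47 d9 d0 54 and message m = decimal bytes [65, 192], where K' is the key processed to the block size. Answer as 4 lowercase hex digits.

Key hex bytes 01 0b 28 47 d9 d0 54 is 7 bytes > B = 5, so hash it first: H(key) = 02 78, then zero-pad to 5 bytes: K' = 02 78 00 00 00.
K' ⊕ ipad = 34 4e 36 36 36.
Inner input = 34 4e 36 36 36 ∥ 41 c0.
Inner hash: sum = 52+78+54+54+54+65+192 = 549 → 02 25.

0225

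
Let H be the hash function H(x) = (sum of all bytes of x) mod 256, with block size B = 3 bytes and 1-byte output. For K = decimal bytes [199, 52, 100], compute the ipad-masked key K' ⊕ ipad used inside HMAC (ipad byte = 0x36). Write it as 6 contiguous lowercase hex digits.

f10252

Key decimal bytes [199, 52, 100] = c7 34 64 is exactly B = 3 bytes: K' = c7 34 64.
XOR each byte with 0x36: c7⊕36=f1, 34⊕36=02, 64⊕36=52.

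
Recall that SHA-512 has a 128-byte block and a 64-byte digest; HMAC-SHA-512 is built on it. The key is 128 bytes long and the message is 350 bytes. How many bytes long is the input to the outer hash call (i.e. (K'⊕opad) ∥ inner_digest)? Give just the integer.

192

Key is 128 ≤ 128 bytes, zero-padded: |K'| = 128.
Outer input = (K'⊕opad) ∥ H(inner) → 128 + 64 = 192 bytes.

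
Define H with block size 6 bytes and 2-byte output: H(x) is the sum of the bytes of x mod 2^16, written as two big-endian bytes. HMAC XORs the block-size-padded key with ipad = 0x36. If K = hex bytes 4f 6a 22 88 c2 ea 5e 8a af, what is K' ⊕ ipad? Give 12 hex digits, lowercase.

329036363636

Key hex bytes 4f 6a 22 88 c2 ea 5e 8a af is 9 bytes > B = 6, so hash it first: H(key) = 04 a6, then zero-pad to 6 bytes: K' = 04 a6 00 00 00 00.
XOR each byte with 0x36: 04⊕36=32, a6⊕36=90, 00⊕36=36, 00⊕36=36, 00⊕36=36, 00⊕36=36.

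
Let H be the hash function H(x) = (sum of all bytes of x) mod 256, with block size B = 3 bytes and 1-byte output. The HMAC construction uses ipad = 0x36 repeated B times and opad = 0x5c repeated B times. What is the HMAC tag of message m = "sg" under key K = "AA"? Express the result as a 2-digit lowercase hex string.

Key "AA" = 41 41 is 2 bytes ≤ B = 3; zero-pad to 3 bytes: K' = 41 41 00.
K' ⊕ ipad = 77 77 36.  K' ⊕ opad = 1d 1d 5c.
Inner input = (K'⊕ipad) ∥ m = 77 77 36 ∥ 73 67.
Inner hash: sum = 119+119+54+115+103 = 510; mod 256 = 254 → fe.
Outer input = (K'⊕opad) ∥ inner = 1d 1d 5c ∥ fe.
Outer hash (tag): sum = 29+29+92+254 = 404; mod 256 = 148 → 94.

94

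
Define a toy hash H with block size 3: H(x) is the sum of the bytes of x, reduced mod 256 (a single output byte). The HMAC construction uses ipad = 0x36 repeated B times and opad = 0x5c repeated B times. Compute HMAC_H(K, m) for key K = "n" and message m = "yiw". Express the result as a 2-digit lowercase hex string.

07

Key "n" = 6e is 1 byte ≤ B = 3; zero-pad to 3 bytes: K' = 6e 00 00.
K' ⊕ ipad = 58 36 36.  K' ⊕ opad = 32 5c 5c.
Inner input = (K'⊕ipad) ∥ m = 58 36 36 ∥ 79 69 77.
Inner hash: sum = 88+54+54+121+105+119 = 541; mod 256 = 29 → 1d.
Outer input = (K'⊕opad) ∥ inner = 32 5c 5c ∥ 1d.
Outer hash (tag): sum = 50+92+92+29 = 263; mod 256 = 7 → 07.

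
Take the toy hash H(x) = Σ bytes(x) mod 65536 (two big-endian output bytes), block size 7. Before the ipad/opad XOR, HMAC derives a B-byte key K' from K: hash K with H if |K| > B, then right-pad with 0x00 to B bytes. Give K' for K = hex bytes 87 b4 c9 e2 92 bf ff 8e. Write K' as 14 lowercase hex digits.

05c40000000000

|K| = 8 > B = 7, so first hash the key.
H(K): sum = 135+180+201+226+146+191+255+142 = 1476 → 05 c4.
Zero-pad H(K) = 05 c4 to 7 bytes: K' = 05 c4 00 00 00 00 00.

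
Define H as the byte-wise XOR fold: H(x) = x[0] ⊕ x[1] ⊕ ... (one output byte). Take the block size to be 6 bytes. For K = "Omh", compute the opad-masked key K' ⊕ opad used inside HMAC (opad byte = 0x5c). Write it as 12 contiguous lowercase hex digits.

1331345c5c5c

Key "Omh" = 4f 6d 68 is 3 bytes ≤ B = 6; zero-pad to 6 bytes: K' = 4f 6d 68 00 00 00.
XOR each byte with 0x5c: 4f⊕5c=13, 6d⊕5c=31, 68⊕5c=34, 00⊕5c=5c, 00⊕5c=5c, 00⊕5c=5c.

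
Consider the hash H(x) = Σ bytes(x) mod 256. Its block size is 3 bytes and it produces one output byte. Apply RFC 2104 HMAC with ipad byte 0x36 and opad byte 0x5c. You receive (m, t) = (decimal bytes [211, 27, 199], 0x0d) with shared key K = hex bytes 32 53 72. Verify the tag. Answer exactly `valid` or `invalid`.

valid

Key hex bytes 32 53 72 is exactly B = 3 bytes: K' = 32 53 72.
K' ⊕ ipad = 04 65 44; K' ⊕ opad = 6e 0f 2e.
Inner hash: sum = 4+101+68+211+27+199 = 610; mod 256 = 98 → 62.
Outer hash (recomputed tag): sum = 110+15+46+98 = 269; mod 256 = 13 → 0d.
Recomputed tag = 0d; claimed = 0d → match.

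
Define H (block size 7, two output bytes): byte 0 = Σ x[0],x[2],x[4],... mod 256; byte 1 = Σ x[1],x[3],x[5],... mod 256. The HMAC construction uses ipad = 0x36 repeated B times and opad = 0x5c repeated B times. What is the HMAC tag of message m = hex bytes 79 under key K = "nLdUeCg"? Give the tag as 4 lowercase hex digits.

Key "nLdUeCg" = 6e 4c 64 55 65 43 67 is exactly B = 7 bytes: K' = 6e 4c 64 55 65 43 67.
K' ⊕ ipad = 58 7a 52 63 53 75 51.  K' ⊕ opad = 32 10 38 09 39 1f 3b.
Inner input = (K'⊕ipad) ∥ m = 58 7a 52 63 53 75 51 ∥ 79.
Inner hash: even-index sum = 334 mod 256 = 78; odd-index sum = 459 mod 256 = 203 → 4e cb.
Outer input = (K'⊕opad) ∥ inner = 32 10 38 09 39 1f 3b ∥ 4e cb.
Outer hash (tag): even-index sum = 425 mod 256 = 169; odd-index sum = 134 mod 256 = 134 → a9 86.

a986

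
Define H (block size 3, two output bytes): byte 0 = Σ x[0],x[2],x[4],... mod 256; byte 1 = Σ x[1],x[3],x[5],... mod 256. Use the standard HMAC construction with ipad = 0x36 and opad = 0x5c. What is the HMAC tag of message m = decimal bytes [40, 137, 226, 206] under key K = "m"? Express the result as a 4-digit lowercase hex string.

cd44

Key "m" = 6d is 1 byte ≤ B = 3; zero-pad to 3 bytes: K' = 6d 00 00.
K' ⊕ ipad = 5b 36 36.  K' ⊕ opad = 31 5c 5c.
Inner input = (K'⊕ipad) ∥ m = 5b 36 36 ∥ 28 89 e2 ce.
Inner hash: even-index sum = 488 mod 256 = 232; odd-index sum = 320 mod 256 = 64 → e8 40.
Outer input = (K'⊕opad) ∥ inner = 31 5c 5c ∥ e8 40.
Outer hash (tag): even-index sum = 205 mod 256 = 205; odd-index sum = 324 mod 256 = 68 → cd 44.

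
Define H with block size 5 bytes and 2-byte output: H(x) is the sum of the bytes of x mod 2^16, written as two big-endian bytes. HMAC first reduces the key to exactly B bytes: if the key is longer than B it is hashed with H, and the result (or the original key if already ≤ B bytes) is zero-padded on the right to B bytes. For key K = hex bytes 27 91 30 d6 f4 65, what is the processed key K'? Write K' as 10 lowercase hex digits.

|K| = 6 > B = 5, so first hash the key.
H(K): sum = 39+145+48+214+244+101 = 791 → 03 17.
Zero-pad H(K) = 03 17 to 5 bytes: K' = 03 17 00 00 00.

0317000000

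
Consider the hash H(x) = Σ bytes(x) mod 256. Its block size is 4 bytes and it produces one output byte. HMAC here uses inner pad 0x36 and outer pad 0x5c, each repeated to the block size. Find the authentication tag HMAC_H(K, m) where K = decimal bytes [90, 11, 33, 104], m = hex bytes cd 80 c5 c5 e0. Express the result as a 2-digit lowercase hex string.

e3

Key decimal bytes [90, 11, 33, 104] = 5a 0b 21 68 is exactly B = 4 bytes: K' = 5a 0b 21 68.
K' ⊕ ipad = 6c 3d 17 5e.  K' ⊕ opad = 06 57 7d 34.
Inner input = (K'⊕ipad) ∥ m = 6c 3d 17 5e ∥ cd 80 c5 c5 e0.
Inner hash: sum = 108+61+23+94+205+128+197+197+224 = 1237; mod 256 = 213 → d5.
Outer input = (K'⊕opad) ∥ inner = 06 57 7d 34 ∥ d5.
Outer hash (tag): sum = 6+87+125+52+213 = 483; mod 256 = 227 → e3.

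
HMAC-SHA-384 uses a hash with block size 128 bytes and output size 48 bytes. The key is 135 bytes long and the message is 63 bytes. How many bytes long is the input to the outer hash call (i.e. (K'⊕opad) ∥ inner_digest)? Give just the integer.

Key is 135 > 128 bytes, so it is hashed to 48 bytes then zero-padded to 128: |K'| = 128.
Outer input = (K'⊕opad) ∥ H(inner) → 128 + 48 = 176 bytes.

176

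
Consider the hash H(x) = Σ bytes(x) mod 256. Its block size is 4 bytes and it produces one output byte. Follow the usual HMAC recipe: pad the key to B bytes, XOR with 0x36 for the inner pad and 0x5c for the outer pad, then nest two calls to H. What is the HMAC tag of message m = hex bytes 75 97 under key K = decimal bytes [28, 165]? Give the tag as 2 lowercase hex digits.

26

Key decimal bytes [28, 165] = 1c a5 is 2 bytes ≤ B = 4; zero-pad to 4 bytes: K' = 1c a5 00 00.
K' ⊕ ipad = 2a 93 36 36.  K' ⊕ opad = 40 f9 5c 5c.
Inner input = (K'⊕ipad) ∥ m = 2a 93 36 36 ∥ 75 97.
Inner hash: sum = 42+147+54+54+117+151 = 565; mod 256 = 53 → 35.
Outer input = (K'⊕opad) ∥ inner = 40 f9 5c 5c ∥ 35.
Outer hash (tag): sum = 64+249+92+92+53 = 550; mod 256 = 38 → 26.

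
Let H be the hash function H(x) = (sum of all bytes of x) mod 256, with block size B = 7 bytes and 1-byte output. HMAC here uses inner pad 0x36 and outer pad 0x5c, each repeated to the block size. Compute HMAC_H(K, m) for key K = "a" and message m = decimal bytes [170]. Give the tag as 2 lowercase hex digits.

aa

Key "a" = 61 is 1 byte ≤ B = 7; zero-pad to 7 bytes: K' = 61 00 00 00 00 00 00.
K' ⊕ ipad = 57 36 36 36 36 36 36.  K' ⊕ opad = 3d 5c 5c 5c 5c 5c 5c.
Inner input = (K'⊕ipad) ∥ m = 57 36 36 36 36 36 36 ∥ aa.
Inner hash: sum = 87+54+54+54+54+54+54+170 = 581; mod 256 = 69 → 45.
Outer input = (K'⊕opad) ∥ inner = 3d 5c 5c 5c 5c 5c 5c ∥ 45.
Outer hash (tag): sum = 61+92+92+92+92+92+92+69 = 682; mod 256 = 170 → aa.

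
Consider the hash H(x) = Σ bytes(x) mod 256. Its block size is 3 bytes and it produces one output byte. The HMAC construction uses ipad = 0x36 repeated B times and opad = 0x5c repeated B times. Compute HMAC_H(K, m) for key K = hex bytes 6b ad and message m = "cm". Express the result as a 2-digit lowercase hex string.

82

Key hex bytes 6b ad is 2 bytes ≤ B = 3; zero-pad to 3 bytes: K' = 6b ad 00.
K' ⊕ ipad = 5d 9b 36.  K' ⊕ opad = 37 f1 5c.
Inner input = (K'⊕ipad) ∥ m = 5d 9b 36 ∥ 63 6d.
Inner hash: sum = 93+155+54+99+109 = 510; mod 256 = 254 → fe.
Outer input = (K'⊕opad) ∥ inner = 37 f1 5c ∥ fe.
Outer hash (tag): sum = 55+241+92+254 = 642; mod 256 = 130 → 82.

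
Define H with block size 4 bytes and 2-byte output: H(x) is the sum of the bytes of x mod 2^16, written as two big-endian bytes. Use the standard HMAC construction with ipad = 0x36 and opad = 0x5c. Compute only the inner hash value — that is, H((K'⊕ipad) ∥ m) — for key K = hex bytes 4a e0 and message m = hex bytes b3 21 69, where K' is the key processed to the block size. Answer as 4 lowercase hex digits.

02fb

Key hex bytes 4a e0 is 2 bytes ≤ B = 4; zero-pad to 4 bytes: K' = 4a e0 00 00.
K' ⊕ ipad = 7c d6 36 36.
Inner input = 7c d6 36 36 ∥ b3 21 69.
Inner hash: sum = 124+214+54+54+179+33+105 = 763 → 02 fb.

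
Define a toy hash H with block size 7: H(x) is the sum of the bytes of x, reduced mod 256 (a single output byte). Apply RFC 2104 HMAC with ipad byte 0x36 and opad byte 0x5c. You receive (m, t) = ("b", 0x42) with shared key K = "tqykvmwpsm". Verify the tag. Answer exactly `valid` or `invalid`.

Key "tqykvmwpsm" = 74 71 79 6b 76 6d 77 70 73 6d is 10 bytes > B = 7, so hash it first: H(key) = 73, then zero-pad to 7 bytes: K' = 73 00 00 00 00 00 00.
K' ⊕ ipad = 45 36 36 36 36 36 36; K' ⊕ opad = 2f 5c 5c 5c 5c 5c 5c.
Inner hash: sum = 69+54+54+54+54+54+54+98 = 491; mod 256 = 235 → eb.
Outer hash (recomputed tag): sum = 47+92+92+92+92+92+92+235 = 834; mod 256 = 66 → 42.
Recomputed tag = 42; claimed = 42 → match.

valid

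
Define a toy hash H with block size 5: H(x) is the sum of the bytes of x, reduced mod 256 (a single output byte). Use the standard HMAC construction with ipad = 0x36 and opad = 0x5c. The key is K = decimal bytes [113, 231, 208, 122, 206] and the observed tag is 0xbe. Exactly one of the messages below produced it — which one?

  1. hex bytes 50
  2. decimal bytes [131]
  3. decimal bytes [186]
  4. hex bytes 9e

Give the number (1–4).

1

Key decimal bytes [113, 231, 208, 122, 206] = 71 e7 d0 7a ce is exactly B = 5 bytes: K' = 71 e7 d0 7a ce.
K' ⊕ ipad = 47 d1 e6 4c f8; K' ⊕ opad = 2d bb 8c 26 92.
m1: inner = H(47 d1 e6 4c f8 50) = 92; tag = H(2d bb 8c 26 92 92) = be ← matches
m2: inner = H(47 d1 e6 4c f8 83) = c5; tag = H(2d bb 8c 26 92 c5) = f1
m3: inner = H(47 d1 e6 4c f8 ba) = fc; tag = H(2d bb 8c 26 92 fc) = 28
m4: inner = H(47 d1 e6 4c f8 9e) = e0; tag = H(2d bb 8c 26 92 e0) = 0c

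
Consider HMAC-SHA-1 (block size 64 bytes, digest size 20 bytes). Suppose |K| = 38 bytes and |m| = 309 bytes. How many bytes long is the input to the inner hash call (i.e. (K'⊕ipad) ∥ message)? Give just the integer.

373

Key is 38 ≤ 64 bytes, zero-padded: |K'| = 64.
Inner input = (K'⊕ipad) ∥ m → 64 + 309 = 373 bytes.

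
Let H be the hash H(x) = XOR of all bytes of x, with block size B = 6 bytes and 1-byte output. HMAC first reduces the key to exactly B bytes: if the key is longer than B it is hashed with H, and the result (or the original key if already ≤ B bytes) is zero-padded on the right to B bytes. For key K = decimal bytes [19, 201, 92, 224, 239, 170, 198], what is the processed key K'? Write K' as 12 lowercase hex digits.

|K| = 7 > B = 6, so first hash the key.
H(K): XOR 13⊕c9⊕5c⊕e0⊕ef⊕aa⊕c6 = e5.
Zero-pad H(K) = e5 to 6 bytes: K' = e5 00 00 00 00 00.

e50000000000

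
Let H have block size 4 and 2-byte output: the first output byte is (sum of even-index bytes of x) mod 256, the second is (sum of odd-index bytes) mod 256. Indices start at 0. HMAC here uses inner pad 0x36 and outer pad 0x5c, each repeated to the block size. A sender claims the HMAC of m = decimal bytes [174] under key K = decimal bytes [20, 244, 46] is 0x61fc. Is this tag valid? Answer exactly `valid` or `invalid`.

Key decimal bytes [20, 244, 46] = 14 f4 2e is 3 bytes ≤ B = 4; zero-pad to 4 bytes: K' = 14 f4 2e 00.
K' ⊕ ipad = 22 c2 18 36; K' ⊕ opad = 48 a8 72 5c.
Inner hash: even-index sum = 232 mod 256 = 232; odd-index sum = 248 mod 256 = 248 → e8 f8.
Outer hash (recomputed tag): even-index sum = 418 mod 256 = 162; odd-index sum = 508 mod 256 = 252 → a2 fc.
Recomputed tag = a2fc; claimed = 61fc → mismatch.

invalid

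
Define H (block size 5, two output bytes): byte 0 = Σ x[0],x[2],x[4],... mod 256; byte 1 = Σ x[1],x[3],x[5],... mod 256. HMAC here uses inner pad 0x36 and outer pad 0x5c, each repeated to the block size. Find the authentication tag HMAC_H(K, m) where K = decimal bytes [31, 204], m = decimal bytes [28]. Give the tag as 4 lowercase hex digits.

4781

Key decimal bytes [31, 204] = 1f cc is 2 bytes ≤ B = 5; zero-pad to 5 bytes: K' = 1f cc 00 00 00.
K' ⊕ ipad = 29 fa 36 36 36.  K' ⊕ opad = 43 90 5c 5c 5c.
Inner input = (K'⊕ipad) ∥ m = 29 fa 36 36 36 ∥ 1c.
Inner hash: even-index sum = 149 mod 256 = 149; odd-index sum = 332 mod 256 = 76 → 95 4c.
Outer input = (K'⊕opad) ∥ inner = 43 90 5c 5c 5c ∥ 95 4c.
Outer hash (tag): even-index sum = 327 mod 256 = 71; odd-index sum = 385 mod 256 = 129 → 47 81.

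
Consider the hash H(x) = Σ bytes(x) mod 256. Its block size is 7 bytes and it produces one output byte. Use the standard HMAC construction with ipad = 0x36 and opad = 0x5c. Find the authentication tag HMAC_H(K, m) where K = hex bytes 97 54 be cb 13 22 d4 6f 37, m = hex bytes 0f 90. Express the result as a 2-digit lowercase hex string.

Key hex bytes 97 54 be cb 13 22 d4 6f 37 is 9 bytes > B = 7, so hash it first: H(key) = 23, then zero-pad to 7 bytes: K' = 23 00 00 00 00 00 00.
K' ⊕ ipad = 15 36 36 36 36 36 36.  K' ⊕ opad = 7f 5c 5c 5c 5c 5c 5c.
Inner input = (K'⊕ipad) ∥ m = 15 36 36 36 36 36 36 ∥ 0f 90.
Inner hash: sum = 21+54+54+54+54+54+54+15+144 = 504; mod 256 = 248 → f8.
Outer input = (K'⊕opad) ∥ inner = 7f 5c 5c 5c 5c 5c 5c ∥ f8.
Outer hash (tag): sum = 127+92+92+92+92+92+92+248 = 927; mod 256 = 159 → 9f.

9f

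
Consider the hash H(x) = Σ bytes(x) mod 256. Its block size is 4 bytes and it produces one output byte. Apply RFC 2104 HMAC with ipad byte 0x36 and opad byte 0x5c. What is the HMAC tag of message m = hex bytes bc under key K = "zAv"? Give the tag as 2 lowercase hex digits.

be

Key "zAv" = 7a 41 76 is 3 bytes ≤ B = 4; zero-pad to 4 bytes: K' = 7a 41 76 00.
K' ⊕ ipad = 4c 77 40 36.  K' ⊕ opad = 26 1d 2a 5c.
Inner input = (K'⊕ipad) ∥ m = 4c 77 40 36 ∥ bc.
Inner hash: sum = 76+119+64+54+188 = 501; mod 256 = 245 → f5.
Outer input = (K'⊕opad) ∥ inner = 26 1d 2a 5c ∥ f5.
Outer hash (tag): sum = 38+29+42+92+245 = 446; mod 256 = 190 → be.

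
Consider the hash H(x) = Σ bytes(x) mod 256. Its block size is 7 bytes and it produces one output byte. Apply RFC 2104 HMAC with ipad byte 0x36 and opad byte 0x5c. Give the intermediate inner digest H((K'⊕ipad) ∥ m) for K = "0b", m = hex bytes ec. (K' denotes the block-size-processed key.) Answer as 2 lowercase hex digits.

54

Key "0b" = 30 62 is 2 bytes ≤ B = 7; zero-pad to 7 bytes: K' = 30 62 00 00 00 00 00.
K' ⊕ ipad = 06 54 36 36 36 36 36.
Inner input = 06 54 36 36 36 36 36 ∥ ec.
Inner hash: sum = 6+84+54+54+54+54+54+236 = 596; mod 256 = 84 → 54.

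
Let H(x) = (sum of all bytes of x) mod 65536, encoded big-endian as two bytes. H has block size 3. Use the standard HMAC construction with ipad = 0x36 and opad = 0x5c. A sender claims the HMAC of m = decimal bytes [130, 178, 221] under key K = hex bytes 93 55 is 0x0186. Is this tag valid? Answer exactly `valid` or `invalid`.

Key hex bytes 93 55 is 2 bytes ≤ B = 3; zero-pad to 3 bytes: K' = 93 55 00.
K' ⊕ ipad = a5 63 36; K' ⊕ opad = cf 09 5c.
Inner hash: sum = 165+99+54+130+178+221 = 847 → 03 4f.
Outer hash (recomputed tag): sum = 207+9+92+3+79 = 390 → 01 86.
Recomputed tag = 0186; claimed = 0186 → match.

valid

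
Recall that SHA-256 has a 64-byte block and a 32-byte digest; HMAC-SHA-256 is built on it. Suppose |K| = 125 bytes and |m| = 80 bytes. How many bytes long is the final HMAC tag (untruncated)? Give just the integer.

The tag is one SHA-256 digest: 32 bytes.

32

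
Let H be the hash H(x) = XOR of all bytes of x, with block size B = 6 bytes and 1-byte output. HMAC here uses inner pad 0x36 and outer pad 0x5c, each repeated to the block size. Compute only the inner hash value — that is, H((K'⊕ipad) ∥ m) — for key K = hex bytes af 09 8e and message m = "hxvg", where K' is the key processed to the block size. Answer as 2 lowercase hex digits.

Key hex bytes af 09 8e is 3 bytes ≤ B = 6; zero-pad to 6 bytes: K' = af 09 8e 00 00 00.
K' ⊕ ipad = 99 3f b8 36 36 36.
Inner input = 99 3f b8 36 36 36 ∥ 68 78 76 67.
Inner hash: XOR 99⊕3f⊕b8⊕36⊕36⊕36⊕68⊕78⊕76⊕67 = 29.

29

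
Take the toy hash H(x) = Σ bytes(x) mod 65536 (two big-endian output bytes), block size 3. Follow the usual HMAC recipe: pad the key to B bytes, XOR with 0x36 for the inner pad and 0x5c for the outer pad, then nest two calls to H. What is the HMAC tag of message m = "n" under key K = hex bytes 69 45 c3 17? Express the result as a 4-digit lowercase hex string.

Key hex bytes 69 45 c3 17 is 4 bytes > B = 3, so hash it first: H(key) = 01 88, then zero-pad to 3 bytes: K' = 01 88 00.
K' ⊕ ipad = 37 be 36.  K' ⊕ opad = 5d d4 5c.
Inner input = (K'⊕ipad) ∥ m = 37 be 36 ∥ 6e.
Inner hash: sum = 55+190+54+110 = 409 → 01 99.
Outer input = (K'⊕opad) ∥ inner = 5d d4 5c ∥ 01 99.
Outer hash (tag): sum = 93+212+92+1+153 = 551 → 02 27.

0227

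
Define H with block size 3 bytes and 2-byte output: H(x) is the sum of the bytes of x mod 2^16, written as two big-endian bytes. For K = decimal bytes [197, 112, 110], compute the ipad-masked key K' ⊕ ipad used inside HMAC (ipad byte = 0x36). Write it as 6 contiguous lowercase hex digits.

Key decimal bytes [197, 112, 110] = c5 70 6e is exactly B = 3 bytes: K' = c5 70 6e.
XOR each byte with 0x36: c5⊕36=f3, 70⊕36=46, 6e⊕36=58.

f34658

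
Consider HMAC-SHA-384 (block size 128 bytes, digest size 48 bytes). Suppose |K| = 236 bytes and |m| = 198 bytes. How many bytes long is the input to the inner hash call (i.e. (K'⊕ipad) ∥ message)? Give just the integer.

326

Key is 236 > 128 bytes, so it is hashed to 48 bytes then zero-padded to 128: |K'| = 128.
Inner input = (K'⊕ipad) ∥ m → 128 + 198 = 326 bytes.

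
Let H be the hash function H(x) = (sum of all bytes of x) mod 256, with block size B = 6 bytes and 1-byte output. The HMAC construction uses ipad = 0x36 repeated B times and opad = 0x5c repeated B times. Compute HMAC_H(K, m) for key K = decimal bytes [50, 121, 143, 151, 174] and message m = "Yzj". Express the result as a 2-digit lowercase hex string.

Key decimal bytes [50, 121, 143, 151, 174] = 32 79 8f 97 ae is 5 bytes ≤ B = 6; zero-pad to 6 bytes: K' = 32 79 8f 97 ae 00.
K' ⊕ ipad = 04 4f b9 a1 98 36.  K' ⊕ opad = 6e 25 d3 cb f2 5c.
Inner input = (K'⊕ipad) ∥ m = 04 4f b9 a1 98 36 ∥ 59 7a 6a.
Inner hash: sum = 4+79+185+161+152+54+89+122+106 = 952; mod 256 = 184 → b8.
Outer input = (K'⊕opad) ∥ inner = 6e 25 d3 cb f2 5c ∥ b8.
Outer hash (tag): sum = 110+37+211+203+242+92+184 = 1079; mod 256 = 55 → 37.

37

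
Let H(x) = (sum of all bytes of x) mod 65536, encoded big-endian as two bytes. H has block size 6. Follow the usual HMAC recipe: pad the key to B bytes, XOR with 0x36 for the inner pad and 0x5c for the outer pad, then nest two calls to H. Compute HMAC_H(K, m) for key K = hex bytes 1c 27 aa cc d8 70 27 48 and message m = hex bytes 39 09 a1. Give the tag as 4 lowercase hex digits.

0233

Key hex bytes 1c 27 aa cc d8 70 27 48 is 8 bytes > B = 6, so hash it first: H(key) = 03 70, then zero-pad to 6 bytes: K' = 03 70 00 00 00 00.
K' ⊕ ipad = 35 46 36 36 36 36.  K' ⊕ opad = 5f 2c 5c 5c 5c 5c.
Inner input = (K'⊕ipad) ∥ m = 35 46 36 36 36 36 ∥ 39 09 a1.
Inner hash: sum = 53+70+54+54+54+54+57+9+161 = 566 → 02 36.
Outer input = (K'⊕opad) ∥ inner = 5f 2c 5c 5c 5c 5c ∥ 02 36.
Outer hash (tag): sum = 95+44+92+92+92+92+2+54 = 563 → 02 33.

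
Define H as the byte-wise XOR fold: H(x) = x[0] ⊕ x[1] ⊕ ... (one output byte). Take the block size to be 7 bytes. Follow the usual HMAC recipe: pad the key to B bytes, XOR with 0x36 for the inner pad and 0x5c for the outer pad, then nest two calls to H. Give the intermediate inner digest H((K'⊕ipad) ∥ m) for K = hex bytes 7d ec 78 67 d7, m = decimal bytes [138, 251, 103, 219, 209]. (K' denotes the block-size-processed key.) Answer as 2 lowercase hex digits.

Key hex bytes 7d ec 78 67 d7 is 5 bytes ≤ B = 7; zero-pad to 7 bytes: K' = 7d ec 78 67 d7 00 00.
K' ⊕ ipad = 4b da 4e 51 e1 36 36.
Inner input = 4b da 4e 51 e1 36 36 ∥ 8a fb 67 db d1.
Inner hash: XOR 4b⊕da⊕4e⊕51⊕e1⊕36⊕36⊕8a⊕fb⊕67⊕db⊕d1 = 73.

73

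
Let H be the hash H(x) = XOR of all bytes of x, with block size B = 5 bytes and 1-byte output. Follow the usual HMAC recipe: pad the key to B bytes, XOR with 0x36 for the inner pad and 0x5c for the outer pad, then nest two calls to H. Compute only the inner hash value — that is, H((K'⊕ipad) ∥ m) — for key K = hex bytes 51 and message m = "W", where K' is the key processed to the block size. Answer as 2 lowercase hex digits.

Key hex bytes 51 is 1 byte ≤ B = 5; zero-pad to 5 bytes: K' = 51 00 00 00 00.
K' ⊕ ipad = 67 36 36 36 36.
Inner input = 67 36 36 36 36 ∥ 57.
Inner hash: XOR 67⊕36⊕36⊕36⊕36⊕57 = 30.

30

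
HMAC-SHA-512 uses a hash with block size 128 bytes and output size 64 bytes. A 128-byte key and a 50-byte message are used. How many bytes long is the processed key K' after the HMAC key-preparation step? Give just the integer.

128

Key is 128 ≤ 128 bytes, zero-padded: |K'| = 128.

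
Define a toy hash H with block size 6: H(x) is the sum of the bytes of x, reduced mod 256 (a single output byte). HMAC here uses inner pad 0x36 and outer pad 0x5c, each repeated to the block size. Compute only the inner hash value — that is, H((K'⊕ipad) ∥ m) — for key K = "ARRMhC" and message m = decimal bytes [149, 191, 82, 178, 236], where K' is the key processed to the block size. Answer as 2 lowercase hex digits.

d1

Key "ARRMhC" = 41 52 52 4d 68 43 is exactly B = 6 bytes: K' = 41 52 52 4d 68 43.
K' ⊕ ipad = 77 64 64 7b 5e 75.
Inner input = 77 64 64 7b 5e 75 ∥ 95 bf 52 b2 ec.
Inner hash: sum = 119+100+100+123+94+117+149+191+82+178+236 = 1489; mod 256 = 209 → d1.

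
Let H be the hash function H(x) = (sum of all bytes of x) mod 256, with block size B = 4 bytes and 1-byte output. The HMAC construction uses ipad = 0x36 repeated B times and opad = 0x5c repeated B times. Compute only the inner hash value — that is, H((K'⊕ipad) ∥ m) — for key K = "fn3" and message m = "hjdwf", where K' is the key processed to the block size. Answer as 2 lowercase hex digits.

f6

Key "fn3" = 66 6e 33 is 3 bytes ≤ B = 4; zero-pad to 4 bytes: K' = 66 6e 33 00.
K' ⊕ ipad = 50 58 05 36.
Inner input = 50 58 05 36 ∥ 68 6a 64 77 66.
Inner hash: sum = 80+88+5+54+104+106+100+119+102 = 758; mod 256 = 246 → f6.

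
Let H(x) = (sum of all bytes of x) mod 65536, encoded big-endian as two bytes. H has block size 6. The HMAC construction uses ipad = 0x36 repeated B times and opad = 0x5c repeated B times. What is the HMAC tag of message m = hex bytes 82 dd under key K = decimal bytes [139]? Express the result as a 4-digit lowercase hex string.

02d0

Key decimal bytes [139] = 8b is 1 byte ≤ B = 6; zero-pad to 6 bytes: K' = 8b 00 00 00 00 00.
K' ⊕ ipad = bd 36 36 36 36 36.  K' ⊕ opad = d7 5c 5c 5c 5c 5c.
Inner input = (K'⊕ipad) ∥ m = bd 36 36 36 36 36 ∥ 82 dd.
Inner hash: sum = 189+54+54+54+54+54+130+221 = 810 → 03 2a.
Outer input = (K'⊕opad) ∥ inner = d7 5c 5c 5c 5c 5c ∥ 03 2a.
Outer hash (tag): sum = 215+92+92+92+92+92+3+42 = 720 → 02 d0.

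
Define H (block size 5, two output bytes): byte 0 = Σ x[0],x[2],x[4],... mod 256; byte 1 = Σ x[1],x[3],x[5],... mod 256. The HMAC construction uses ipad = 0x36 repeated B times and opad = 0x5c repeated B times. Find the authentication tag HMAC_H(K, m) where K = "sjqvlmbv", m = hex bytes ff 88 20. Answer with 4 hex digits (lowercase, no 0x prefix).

Key "sjqvlmbv" = 73 6a 71 76 6c 6d 62 76 is 8 bytes > B = 5, so hash it first: H(key) = b2 c3, then zero-pad to 5 bytes: K' = b2 c3 00 00 00.
K' ⊕ ipad = 84 f5 36 36 36.  K' ⊕ opad = ee 9f 5c 5c 5c.
Inner input = (K'⊕ipad) ∥ m = 84 f5 36 36 36 ∥ ff 88 20.
Inner hash: even-index sum = 376 mod 256 = 120; odd-index sum = 586 mod 256 = 74 → 78 4a.
Outer input = (K'⊕opad) ∥ inner = ee 9f 5c 5c 5c ∥ 78 4a.
Outer hash (tag): even-index sum = 496 mod 256 = 240; odd-index sum = 371 mod 256 = 115 → f0 73.

f073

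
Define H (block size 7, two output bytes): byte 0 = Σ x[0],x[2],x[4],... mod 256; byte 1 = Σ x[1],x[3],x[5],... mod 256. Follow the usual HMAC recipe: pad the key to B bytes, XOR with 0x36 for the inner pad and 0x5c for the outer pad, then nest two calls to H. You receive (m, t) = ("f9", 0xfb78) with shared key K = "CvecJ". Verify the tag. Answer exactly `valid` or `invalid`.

Key "CvecJ" = 43 76 65 63 4a is 5 bytes ≤ B = 7; zero-pad to 7 bytes: K' = 43 76 65 63 4a 00 00.
K' ⊕ ipad = 75 40 53 55 7c 36 36; K' ⊕ opad = 1f 2a 39 3f 16 5c 5c.
Inner hash: even-index sum = 435 mod 256 = 179; odd-index sum = 305 mod 256 = 49 → b3 31.
Outer hash (recomputed tag): even-index sum = 251 mod 256 = 251; odd-index sum = 376 mod 256 = 120 → fb 78.
Recomputed tag = fb78; claimed = fb78 → match.

valid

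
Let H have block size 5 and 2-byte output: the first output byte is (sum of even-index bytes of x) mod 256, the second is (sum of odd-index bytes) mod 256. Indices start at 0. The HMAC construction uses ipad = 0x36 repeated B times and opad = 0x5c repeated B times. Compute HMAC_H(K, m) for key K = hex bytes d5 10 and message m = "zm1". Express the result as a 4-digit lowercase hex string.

4864

Key hex bytes d5 10 is 2 bytes ≤ B = 5; zero-pad to 5 bytes: K' = d5 10 00 00 00.
K' ⊕ ipad = e3 26 36 36 36.  K' ⊕ opad = 89 4c 5c 5c 5c.
Inner input = (K'⊕ipad) ∥ m = e3 26 36 36 36 ∥ 7a 6d 31.
Inner hash: even-index sum = 444 mod 256 = 188; odd-index sum = 263 mod 256 = 7 → bc 07.
Outer input = (K'⊕opad) ∥ inner = 89 4c 5c 5c 5c ∥ bc 07.
Outer hash (tag): even-index sum = 328 mod 256 = 72; odd-index sum = 356 mod 256 = 100 → 48 64.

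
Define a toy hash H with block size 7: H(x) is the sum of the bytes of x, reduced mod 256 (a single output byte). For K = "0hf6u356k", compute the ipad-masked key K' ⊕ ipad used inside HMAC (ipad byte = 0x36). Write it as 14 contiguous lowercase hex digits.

84363636363636

Key "0hf6u356k" = 30 68 66 36 75 33 35 36 6b is 9 bytes > B = 7, so hash it first: H(key) = b2, then zero-pad to 7 bytes: K' = b2 00 00 00 00 00 00.
XOR each byte with 0x36: b2⊕36=84, 00⊕36=36, 00⊕36=36, 00⊕36=36, 00⊕36=36, 00⊕36=36, 00⊕36=36.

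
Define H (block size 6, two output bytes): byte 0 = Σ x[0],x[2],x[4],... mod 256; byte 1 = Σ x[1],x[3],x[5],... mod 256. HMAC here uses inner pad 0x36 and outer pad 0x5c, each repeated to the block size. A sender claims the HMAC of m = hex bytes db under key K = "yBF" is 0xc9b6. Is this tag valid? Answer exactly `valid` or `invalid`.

invalid

Key "yBF" = 79 42 46 is 3 bytes ≤ B = 6; zero-pad to 6 bytes: K' = 79 42 46 00 00 00.
K' ⊕ ipad = 4f 74 70 36 36 36; K' ⊕ opad = 25 1e 1a 5c 5c 5c.
Inner hash: even-index sum = 464 mod 256 = 208; odd-index sum = 224 mod 256 = 224 → d0 e0.
Outer hash (recomputed tag): even-index sum = 363 mod 256 = 107; odd-index sum = 438 mod 256 = 182 → 6b b6.
Recomputed tag = 6bb6; claimed = c9b6 → mismatch.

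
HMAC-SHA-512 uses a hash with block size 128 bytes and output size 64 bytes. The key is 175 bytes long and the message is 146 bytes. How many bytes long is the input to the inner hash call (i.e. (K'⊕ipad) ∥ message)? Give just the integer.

274

Key is 175 > 128 bytes, so it is hashed to 64 bytes then zero-padded to 128: |K'| = 128.
Inner input = (K'⊕ipad) ∥ m → 128 + 146 = 274 bytes.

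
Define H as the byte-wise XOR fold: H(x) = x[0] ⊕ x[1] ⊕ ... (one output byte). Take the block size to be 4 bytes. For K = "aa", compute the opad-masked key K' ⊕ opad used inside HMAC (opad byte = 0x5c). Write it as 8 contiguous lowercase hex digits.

Key "aa" = 61 61 is 2 bytes ≤ B = 4; zero-pad to 4 bytes: K' = 61 61 00 00.
XOR each byte with 0x5c: 61⊕5c=3d, 61⊕5c=3d, 00⊕5c=5c, 00⊕5c=5c.

3d3d5c5c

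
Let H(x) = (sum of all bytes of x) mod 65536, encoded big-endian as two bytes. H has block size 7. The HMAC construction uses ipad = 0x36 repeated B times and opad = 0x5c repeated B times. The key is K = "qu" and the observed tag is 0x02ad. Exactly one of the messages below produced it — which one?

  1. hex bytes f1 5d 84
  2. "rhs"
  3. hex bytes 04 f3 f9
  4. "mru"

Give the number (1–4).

Key "qu" = 71 75 is 2 bytes ≤ B = 7; zero-pad to 7 bytes: K' = 71 75 00 00 00 00 00.
K' ⊕ ipad = 47 43 36 36 36 36 36; K' ⊕ opad = 2d 29 5c 5c 5c 5c 5c.
m1: inner = H(47 43 36 36 36 36 36 f1 5d 84) = 03 6a; tag = H(2d 29 5c 5c 5c 5c 5c 03 6a) = 028f
m2: inner = H(47 43 36 36 36 36 36 72 68 73) = 02 e5; tag = H(2d 29 5c 5c 5c 5c 5c 02 e5) = 0309
m3: inner = H(47 43 36 36 36 36 36 04 f3 f9) = 03 88; tag = H(2d 29 5c 5c 5c 5c 5c 03 88) = 02ad ← matches
m4: inner = H(47 43 36 36 36 36 36 6d 72 75) = 02 ec; tag = H(2d 29 5c 5c 5c 5c 5c 02 ec) = 0310

3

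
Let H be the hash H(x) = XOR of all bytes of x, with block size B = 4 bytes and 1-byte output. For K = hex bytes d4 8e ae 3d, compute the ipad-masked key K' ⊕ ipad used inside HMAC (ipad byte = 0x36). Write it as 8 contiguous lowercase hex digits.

e2b8980b

Key hex bytes d4 8e ae 3d is exactly B = 4 bytes: K' = d4 8e ae 3d.
XOR each byte with 0x36: d4⊕36=e2, 8e⊕36=b8, ae⊕36=98, 3d⊕36=0b.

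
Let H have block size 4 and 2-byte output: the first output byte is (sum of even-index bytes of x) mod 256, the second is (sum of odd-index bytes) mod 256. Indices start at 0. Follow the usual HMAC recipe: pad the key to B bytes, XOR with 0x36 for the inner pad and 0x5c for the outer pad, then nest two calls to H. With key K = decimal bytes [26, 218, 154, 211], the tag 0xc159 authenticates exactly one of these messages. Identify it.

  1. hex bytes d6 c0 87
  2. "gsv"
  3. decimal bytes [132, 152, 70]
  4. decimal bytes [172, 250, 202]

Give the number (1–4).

Key decimal bytes [26, 218, 154, 211] = 1a da 9a d3 is exactly B = 4 bytes: K' = 1a da 9a d3.
K' ⊕ ipad = 2c ec ac e5; K' ⊕ opad = 46 86 c6 8f.
m1: inner = H(2c ec ac e5 d6 c0 87) = 35 91; tag = H(46 86 c6 8f 35 91) = 41a6
m2: inner = H(2c ec ac e5 67 73 76) = b5 44; tag = H(46 86 c6 8f b5 44) = c159 ← matches
m3: inner = H(2c ec ac e5 84 98 46) = a2 69; tag = H(46 86 c6 8f a2 69) = ae7e
m4: inner = H(2c ec ac e5 ac fa ca) = 4e cb; tag = H(46 86 c6 8f 4e cb) = 5ae0

2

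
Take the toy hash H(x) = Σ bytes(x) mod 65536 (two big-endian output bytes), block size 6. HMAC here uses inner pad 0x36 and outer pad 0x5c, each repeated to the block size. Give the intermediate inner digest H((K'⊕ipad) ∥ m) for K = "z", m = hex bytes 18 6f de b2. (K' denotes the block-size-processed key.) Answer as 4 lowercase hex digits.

Key "z" = 7a is 1 byte ≤ B = 6; zero-pad to 6 bytes: K' = 7a 00 00 00 00 00.
K' ⊕ ipad = 4c 36 36 36 36 36.
Inner input = 4c 36 36 36 36 36 ∥ 18 6f de b2.
Inner hash: sum = 76+54+54+54+54+54+24+111+222+178 = 881 → 03 71.

0371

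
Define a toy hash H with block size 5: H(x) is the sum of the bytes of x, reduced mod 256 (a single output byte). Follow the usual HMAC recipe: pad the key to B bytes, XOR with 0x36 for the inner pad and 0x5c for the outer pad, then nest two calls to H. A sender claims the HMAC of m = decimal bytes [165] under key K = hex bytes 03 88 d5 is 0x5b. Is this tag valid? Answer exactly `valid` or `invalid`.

Key hex bytes 03 88 d5 is 3 bytes ≤ B = 5; zero-pad to 5 bytes: K' = 03 88 d5 00 00.
K' ⊕ ipad = 35 be e3 36 36; K' ⊕ opad = 5f d4 89 5c 5c.
Inner hash: sum = 53+190+227+54+54+165 = 743; mod 256 = 231 → e7.
Outer hash (recomputed tag): sum = 95+212+137+92+92+231 = 859; mod 256 = 91 → 5b.
Recomputed tag = 5b; claimed = 5b → match.

valid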